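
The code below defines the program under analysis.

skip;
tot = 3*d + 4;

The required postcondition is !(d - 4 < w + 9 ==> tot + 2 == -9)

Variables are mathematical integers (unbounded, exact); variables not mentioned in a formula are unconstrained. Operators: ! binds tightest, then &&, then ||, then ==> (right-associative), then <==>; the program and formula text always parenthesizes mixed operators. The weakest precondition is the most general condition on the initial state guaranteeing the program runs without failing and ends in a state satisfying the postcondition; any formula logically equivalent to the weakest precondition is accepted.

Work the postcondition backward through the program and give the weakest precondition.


Working backward. After the program, the postcondition !(d - 4 < w + 9 ==> tot + 2 == -9) must hold; in canonical form it is !(d < w + 13 ==> tot == -11).
Before tot := 3*d + 4: !(d < w + 13 ==> 3*d == -15)
Before skip: !(d < w + 13 ==> 3*d == -15)
Answer: WP = !(d < w + 13 ==> 3*d == -15)


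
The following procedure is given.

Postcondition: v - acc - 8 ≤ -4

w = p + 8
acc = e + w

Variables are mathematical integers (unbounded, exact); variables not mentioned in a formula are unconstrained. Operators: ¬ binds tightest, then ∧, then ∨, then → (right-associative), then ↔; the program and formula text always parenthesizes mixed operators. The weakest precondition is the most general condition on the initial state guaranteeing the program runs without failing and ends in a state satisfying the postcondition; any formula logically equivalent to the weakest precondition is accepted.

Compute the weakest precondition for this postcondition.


Working backward. After the program, the postcondition v - acc - 8 ≤ -4 must hold; in canonical form it is v ≤ acc + 4.
Before acc := e + w: v ≤ e + w + 4
Before w := p + 8: v ≤ e + p + 12
Answer: WP = v ≤ e + p + 12


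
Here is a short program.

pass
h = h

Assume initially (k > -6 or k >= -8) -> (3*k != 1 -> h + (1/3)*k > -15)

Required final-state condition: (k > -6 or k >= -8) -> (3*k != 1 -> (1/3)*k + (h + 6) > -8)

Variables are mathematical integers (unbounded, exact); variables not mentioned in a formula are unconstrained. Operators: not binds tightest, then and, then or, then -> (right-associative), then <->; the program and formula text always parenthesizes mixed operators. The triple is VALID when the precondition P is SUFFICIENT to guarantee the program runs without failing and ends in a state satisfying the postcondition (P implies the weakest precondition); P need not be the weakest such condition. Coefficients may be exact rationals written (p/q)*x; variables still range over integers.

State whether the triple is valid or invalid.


Working backward. After the program, the postcondition (k > -6 or k >= -8) -> (3*k != 1 -> (1/3)*k + (h + 6) > -8) must hold; in canonical form it is (k > -6 or k >= -8) -> (3*k != 1 -> h + (1/3)*k > -14).
Before h := h: (k > -6 or k >= -8) -> (3*k != 1 -> h + (1/3)*k > -14)
Before skip: (k > -6 or k >= -8) -> (3*k != 1 -> h + (1/3)*k > -14)
The weakest precondition is (k > -6 or k >= -8) -> (3*k != 1 -> h + (1/3)*k > -14).
Check whether (k > -6 or k >= -8) -> (3*k != 1 -> h + (1/3)*k > -15) implies it.
Countermodel: at the initial state h = -14, k = 0, the precondition holds but the weakest precondition fails.
Answer: invalid


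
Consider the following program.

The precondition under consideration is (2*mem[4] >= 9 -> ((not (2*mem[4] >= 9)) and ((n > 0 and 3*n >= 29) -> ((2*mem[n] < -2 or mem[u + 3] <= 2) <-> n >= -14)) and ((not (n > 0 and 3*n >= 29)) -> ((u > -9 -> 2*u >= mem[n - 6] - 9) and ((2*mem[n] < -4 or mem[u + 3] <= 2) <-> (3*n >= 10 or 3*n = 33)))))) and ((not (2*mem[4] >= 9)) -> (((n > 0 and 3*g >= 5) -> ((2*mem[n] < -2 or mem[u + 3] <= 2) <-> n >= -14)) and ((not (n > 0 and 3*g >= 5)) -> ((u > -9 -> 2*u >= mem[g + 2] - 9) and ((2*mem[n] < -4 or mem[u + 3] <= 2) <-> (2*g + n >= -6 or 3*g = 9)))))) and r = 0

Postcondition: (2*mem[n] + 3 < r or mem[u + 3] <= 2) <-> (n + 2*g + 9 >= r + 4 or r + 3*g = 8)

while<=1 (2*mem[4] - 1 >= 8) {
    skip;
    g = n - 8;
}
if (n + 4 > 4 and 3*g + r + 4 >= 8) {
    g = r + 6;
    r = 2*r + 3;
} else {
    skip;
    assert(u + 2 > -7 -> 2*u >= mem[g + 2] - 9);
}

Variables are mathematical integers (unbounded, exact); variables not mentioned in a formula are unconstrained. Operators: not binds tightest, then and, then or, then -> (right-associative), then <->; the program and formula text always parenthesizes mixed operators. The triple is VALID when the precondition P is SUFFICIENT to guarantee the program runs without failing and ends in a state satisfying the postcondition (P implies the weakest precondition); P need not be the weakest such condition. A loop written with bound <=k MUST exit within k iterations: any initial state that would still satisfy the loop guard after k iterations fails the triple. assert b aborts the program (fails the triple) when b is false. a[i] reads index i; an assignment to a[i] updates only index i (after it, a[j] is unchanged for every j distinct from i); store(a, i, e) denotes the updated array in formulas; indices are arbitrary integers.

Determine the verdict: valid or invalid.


Working backward. After the program, the postcondition (2*mem[n] + 3 < r or mem[u + 3] <= 2) <-> (n + 2*g + 9 >= r + 4 or r + 3*g = 8) must hold; in canonical form it is (2*mem[n] < r - 3 or mem[u + 3] <= 2) <-> (2*g + n >= r - 5 or 3*g + r = 8).
Then branch requires (2*mem[n] < 2*r or mem[u + 3] <= 2) <-> (n >= -14 or 5*r = -13); else branch requires (u > -9 -> 2*u >= mem[g + 2] - 9) and ((2*mem[n] < r - 3 or mem[u + 3] <= 2) <-> (2*g + n >= r - 5 or 3*g + r = 8)).
Before the if: ((n > 0 and 3*g + r >= 4) -> ((2*mem[n] < 2*r or mem[u + 3] <= 2) <-> (n >= -14 or 5*r = -13))) and ((not (n > 0 and 3*g + r >= 4)) -> ((u > -9 -> 2*u >= mem[g + 2] - 9) and ((2*mem[n] < r - 3 or mem[u + 3] <= 2) <-> (2*g + n >= r - 5 or 3*g + r = 8))))
Before the loop (bound <=1), unroll the exhaustion recursion (WP_0 = exit-now case; WP_j = one more guarded iteration, up to j = 1):
  WP_0: (not (2*mem[4] >= 9)) and ((n > 0 and 3*g + r >= 4) -> ((2*mem[n] < 2*r or mem[u + 3] <= 2) <-> (n >= -14 or 5*r = -13))) and ((not (n > 0 and 3*g + r >= 4)) -> ((u > -9 -> 2*u >= mem[g + 2] - 9) and ((2*mem[n] < r - 3 or mem[u + 3] <= 2) <-> (2*g + n >= r - 5 or 3*g + r = 8))))
  WP_1: (2*mem[4] >= 9 -> ((not (2*mem[4] >= 9)) and ((n > 0 and 3*n + r >= 28) -> ((2*mem[n] < 2*r or mem[u + 3] <= 2) <-> (n >= -14 or 5*r = -13))) and ((not (n > 0 and 3*n + r >= 28)) -> ((u > -9 -> 2*u >= mem[n - 6] - 9) and ((2*mem[n] < r - 3 or mem[u + 3] <= 2) <-> (3*n >= r + 11 or 3*n + r = 32)))))) and ((not (2*mem[4] >= 9)) -> (((n > 0 and 3*g + r >= 4) -> ((2*mem[n] < 2*r or mem[u + 3] <= 2) <-> (n >= -14 or 5*r = -13))) and ((not (n > 0 and 3*g + r >= 4)) -> ((u > -9 -> 2*u >= mem[g + 2] - 9) and ((2*mem[n] < r - 3 or mem[u + 3] <= 2) <-> (2*g + n >= r - 5 or 3*g + r = 8))))))
So before the loop: (2*mem[4] >= 9 -> ((not (2*mem[4] >= 9)) and ((n > 0 and 3*n + r >= 28) -> ((2*mem[n] < 2*r or mem[u + 3] <= 2) <-> (n >= -14 or 5*r = -13))) and ((not (n > 0 and 3*n + r >= 28)) -> ((u > -9 -> 2*u >= mem[n - 6] - 9) and ((2*mem[n] < r - 3 or mem[u + 3] <= 2) <-> (3*n >= r + 11 or 3*n + r = 32)))))) and ((not (2*mem[4] >= 9)) -> (((n > 0 and 3*g + r >= 4) -> ((2*mem[n] < 2*r or mem[u + 3] <= 2) <-> (n >= -14 or 5*r = -13))) and ((not (n > 0 and 3*g + r >= 4)) -> ((u > -9 -> 2*u >= mem[g + 2] - 9) and ((2*mem[n] < r - 3 or mem[u + 3] <= 2) <-> (2*g + n >= r - 5 or 3*g + r = 8))))))
The weakest precondition is (2*mem[4] >= 9 -> ((not (2*mem[4] >= 9)) and ((n > 0 and 3*n + r >= 28) -> ((2*mem[n] < 2*r or mem[u + 3] <= 2) <-> (n >= -14 or 5*r = -13))) and ((not (n > 0 and 3*n + r >= 28)) -> ((u > -9 -> 2*u >= mem[n - 6] - 9) and ((2*mem[n] < r - 3 or mem[u + 3] <= 2) <-> (3*n >= r + 11 or 3*n + r = 32)))))) and ((not (2*mem[4] >= 9)) -> (((n > 0 and 3*g + r >= 4) -> ((2*mem[n] < 2*r or mem[u + 3] <= 2) <-> (n >= -14 or 5*r = -13))) and ((not (n > 0 and 3*g + r >= 4)) -> ((u > -9 -> 2*u >= mem[g + 2] - 9) and ((2*mem[n] < r - 3 or mem[u + 3] <= 2) <-> (2*g + n >= r - 5 or 3*g + r = 8)))))).
Check whether (2*mem[4] >= 9 -> ((not (2*mem[4] >= 9)) and ((n > 0 and 3*n >= 29) -> ((2*mem[n] < -2 or mem[u + 3] <= 2) <-> n >= -14)) and ((not (n > 0 and 3*n >= 29)) -> ((u > -9 -> 2*u >= mem[n - 6] - 9) and ((2*mem[n] < -4 or mem[u + 3] <= 2) <-> (3*n >= 10 or 3*n = 33)))))) and ((not (2*mem[4] >= 9)) -> (((n > 0 and 3*g >= 5) -> ((2*mem[n] < -2 or mem[u + 3] <= 2) <-> n >= -14)) and ((not (n > 0 and 3*g >= 5)) -> ((u > -9 -> 2*u >= mem[g + 2] - 9) and ((2*mem[n] < -4 or mem[u + 3] <= 2) <-> (2*g + n >= -6 or 3*g = 9)))))) and r = 0 implies it.
Countermodel: at the initial state g = 0, mem = {[-13] = 0, [-7] = -2, [-6] = 3, [2] = 0, [4] = 0, elsewhere 0}, n = -7, r = 0, u = -9, the precondition holds but the weakest precondition fails.
Answer: invalid


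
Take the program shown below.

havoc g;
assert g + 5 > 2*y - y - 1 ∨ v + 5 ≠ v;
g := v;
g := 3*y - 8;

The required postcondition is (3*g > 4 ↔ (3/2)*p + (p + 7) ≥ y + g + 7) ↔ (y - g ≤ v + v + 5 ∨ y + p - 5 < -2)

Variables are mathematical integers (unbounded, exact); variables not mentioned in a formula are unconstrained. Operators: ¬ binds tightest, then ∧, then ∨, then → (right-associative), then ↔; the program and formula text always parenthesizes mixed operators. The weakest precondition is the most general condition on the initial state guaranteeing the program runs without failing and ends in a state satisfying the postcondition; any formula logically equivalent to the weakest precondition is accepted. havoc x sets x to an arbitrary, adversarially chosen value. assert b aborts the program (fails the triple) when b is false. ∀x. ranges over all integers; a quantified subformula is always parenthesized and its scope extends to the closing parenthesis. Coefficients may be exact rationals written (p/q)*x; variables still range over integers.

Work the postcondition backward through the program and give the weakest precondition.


Working backward. After the program, the postcondition (3*g > 4 ↔ (3/2)*p + (p + 7) ≥ y + g + 7) ↔ (y - g ≤ v + v + 5 ∨ y + p - 5 < -2) must hold; in canonical form it is (3*g > 4 ↔ (5/2)*p ≥ g + y) ↔ (y ≤ g + 2*v + 5 ∨ p + y < 3).
Before g := 3*y - 8: (9*y > 28 ↔ (5/2)*p ≥ 4*y - 8) ↔ (2*v + 2*y ≥ 3 ∨ p + y < 3)
Before g := v: (9*y > 28 ↔ (5/2)*p ≥ 4*y - 8) ↔ (2*v + 2*y ≥ 3 ∨ p + y < 3)
Before assert g + 5 > 2*y - y - 1 ∨ v + 5 ≠ v: (9*y > 28 ↔ (5/2)*p ≥ 4*y - 8) ↔ (2*v + 2*y ≥ 3 ∨ p + y < 3)
Before havoc g: (9*y > 28 ↔ (5/2)*p ≥ 4*y - 8) ↔ (2*v + 2*y ≥ 3 ∨ p + y < 3)
Answer: WP = (9*y > 28 ↔ (5/2)*p ≥ 4*y - 8) ↔ (2*v + 2*y ≥ 3 ∨ p + y < 3)


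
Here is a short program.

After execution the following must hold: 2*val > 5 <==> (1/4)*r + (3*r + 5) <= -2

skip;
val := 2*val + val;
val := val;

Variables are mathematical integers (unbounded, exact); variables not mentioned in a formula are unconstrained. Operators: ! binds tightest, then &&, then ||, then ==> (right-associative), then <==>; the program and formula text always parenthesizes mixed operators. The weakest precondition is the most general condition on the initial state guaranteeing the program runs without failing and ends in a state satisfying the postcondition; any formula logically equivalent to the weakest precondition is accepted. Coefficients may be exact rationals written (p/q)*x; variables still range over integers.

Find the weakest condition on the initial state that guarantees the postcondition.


Working backward. After the program, the postcondition 2*val > 5 <==> (1/4)*r + (3*r + 5) <= -2 must hold; in canonical form it is 2*val > 5 <==> (13/4)*r <= -7.
Before val := val: 2*val > 5 <==> (13/4)*r <= -7
Before val := 2*val + val: 6*val > 5 <==> (13/4)*r <= -7
Before skip: 6*val > 5 <==> (13/4)*r <= -7
Answer: WP = 6*val > 5 <==> (13/4)*r <= -7


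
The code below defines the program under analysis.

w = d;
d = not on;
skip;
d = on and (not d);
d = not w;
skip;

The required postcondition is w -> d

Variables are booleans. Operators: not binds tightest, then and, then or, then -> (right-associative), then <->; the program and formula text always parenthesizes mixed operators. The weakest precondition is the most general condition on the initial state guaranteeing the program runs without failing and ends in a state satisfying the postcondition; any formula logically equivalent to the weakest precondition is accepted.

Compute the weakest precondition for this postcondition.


Working backward. After the program, w -> d must hold.
Before skip: w -> d
Before d := not w: w -> (not w)
Before d := on and (not d): w -> (not w)
Before skip: w -> (not w)
Before d := not on: w -> (not w)
Before w := d: d -> (not d)
Answer: WP = d -> (not d)


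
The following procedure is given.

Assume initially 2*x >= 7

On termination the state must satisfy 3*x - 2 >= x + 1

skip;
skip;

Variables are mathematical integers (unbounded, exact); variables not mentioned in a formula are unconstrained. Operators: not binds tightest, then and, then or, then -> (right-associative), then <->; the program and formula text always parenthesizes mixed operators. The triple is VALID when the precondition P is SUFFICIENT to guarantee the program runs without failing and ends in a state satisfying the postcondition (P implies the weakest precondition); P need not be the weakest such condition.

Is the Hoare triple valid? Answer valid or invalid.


Working backward. After the program, the postcondition 3*x - 2 >= x + 1 must hold; in canonical form it is 2*x >= 3.
Before skip: 2*x >= 3
Before skip: 2*x >= 3
The weakest precondition is 2*x >= 3.
Check whether 2*x >= 7 implies it.
Every state satisfying the precondition satisfies the weakest precondition: the implication holds.
Answer: valid


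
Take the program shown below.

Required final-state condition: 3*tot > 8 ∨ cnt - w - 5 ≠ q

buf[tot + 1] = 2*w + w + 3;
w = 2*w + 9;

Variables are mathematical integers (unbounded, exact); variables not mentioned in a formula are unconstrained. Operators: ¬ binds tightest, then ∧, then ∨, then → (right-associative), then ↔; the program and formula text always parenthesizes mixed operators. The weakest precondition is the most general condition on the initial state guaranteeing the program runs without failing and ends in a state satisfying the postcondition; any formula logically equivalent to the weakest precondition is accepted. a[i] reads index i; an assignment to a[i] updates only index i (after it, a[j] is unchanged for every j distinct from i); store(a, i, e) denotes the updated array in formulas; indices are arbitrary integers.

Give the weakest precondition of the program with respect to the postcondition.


Working backward. After the program, the postcondition 3*tot > 8 ∨ cnt - w - 5 ≠ q must hold; in canonical form it is 3*tot > 8 ∨ cnt ≠ q + w + 5.
Before w := 2*w + 9: 3*tot > 8 ∨ cnt ≠ q + 2*w + 14
Before buf[tot + 1] := 2*w + w + 3: 3*tot > 8 ∨ cnt ≠ q + 2*w + 14
Answer: WP = 3*tot > 8 ∨ cnt ≠ q + 2*w + 14


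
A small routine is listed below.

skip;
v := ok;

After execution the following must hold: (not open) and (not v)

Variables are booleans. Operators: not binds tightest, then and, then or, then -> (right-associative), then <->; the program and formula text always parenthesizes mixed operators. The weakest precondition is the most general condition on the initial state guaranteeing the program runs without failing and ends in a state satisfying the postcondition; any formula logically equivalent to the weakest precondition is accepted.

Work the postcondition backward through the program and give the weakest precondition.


Working backward. After the program, (not open) and (not v) must hold.
Before v := ok: (not open) and (not ok)
Before skip: (not open) and (not ok)
Answer: WP = (not open) and (not ok)


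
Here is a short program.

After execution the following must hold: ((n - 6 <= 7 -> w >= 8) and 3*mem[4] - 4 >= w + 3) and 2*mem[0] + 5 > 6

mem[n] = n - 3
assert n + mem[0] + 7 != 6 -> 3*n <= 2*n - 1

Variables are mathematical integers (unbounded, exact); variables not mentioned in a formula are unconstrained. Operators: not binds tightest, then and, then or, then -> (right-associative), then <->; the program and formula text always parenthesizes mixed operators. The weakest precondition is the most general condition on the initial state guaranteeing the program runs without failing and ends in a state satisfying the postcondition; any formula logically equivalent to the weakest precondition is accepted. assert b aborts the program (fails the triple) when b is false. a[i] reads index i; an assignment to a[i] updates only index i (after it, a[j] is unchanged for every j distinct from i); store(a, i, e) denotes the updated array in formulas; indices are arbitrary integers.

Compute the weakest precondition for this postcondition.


Working backward. After the program, the postcondition ((n - 6 <= 7 -> w >= 8) and 3*mem[4] - 4 >= w + 3) and 2*mem[0] + 5 > 6 must hold; in canonical form it is (n <= 13 -> w >= 8) and 3*mem[4] >= w + 7 and 2*mem[0] > 1.
Before assert n + mem[0] + 7 != 6 -> 3*n <= 2*n - 1: (mem[0] + n != -1 -> n <= -1) and (n <= 13 -> w >= 8) and 3*mem[4] >= w + 7 and 2*mem[0] > 1
Before mem[n] := n - 3: (store(mem, n, n - 3)[0] + n != -1 -> n <= -1) and (n <= 13 -> w >= 8) and 3*store(mem, n, n - 3)[4] >= w + 7 and 2*store(mem, n, n - 3)[0] > 1
Answer: WP = (store(mem, n, n - 3)[0] + n != -1 -> n <= -1) and (n <= 13 -> w >= 8) and 3*store(mem, n, n - 3)[4] >= w + 7 and 2*store(mem, n, n - 3)[0] > 1


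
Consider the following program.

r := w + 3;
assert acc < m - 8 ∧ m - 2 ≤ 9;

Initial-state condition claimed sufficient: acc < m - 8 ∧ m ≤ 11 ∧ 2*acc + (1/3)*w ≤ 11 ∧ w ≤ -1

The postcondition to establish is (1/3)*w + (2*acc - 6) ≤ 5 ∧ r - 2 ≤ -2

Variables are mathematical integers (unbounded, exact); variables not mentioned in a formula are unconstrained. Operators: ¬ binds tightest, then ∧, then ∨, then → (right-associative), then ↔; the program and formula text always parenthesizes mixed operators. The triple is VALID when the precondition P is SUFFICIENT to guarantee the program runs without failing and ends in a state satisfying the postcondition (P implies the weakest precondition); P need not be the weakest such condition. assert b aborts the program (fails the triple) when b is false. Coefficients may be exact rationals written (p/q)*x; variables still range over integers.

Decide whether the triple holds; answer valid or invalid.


Working backward. After the program, the postcondition (1/3)*w + (2*acc - 6) ≤ 5 ∧ r - 2 ≤ -2 must hold; in canonical form it is 2*acc + (1/3)*w ≤ 11 ∧ r ≤ 0.
Before assert acc < m - 8 ∧ m - 2 ≤ 9: acc < m - 8 ∧ m ≤ 11 ∧ 2*acc + (1/3)*w ≤ 11 ∧ r ≤ 0
Before r := w + 3: acc < m - 8 ∧ m ≤ 11 ∧ 2*acc + (1/3)*w ≤ 11 ∧ w ≤ -3
The weakest precondition is acc < m - 8 ∧ m ≤ 11 ∧ 2*acc + (1/3)*w ≤ 11 ∧ w ≤ -3.
Check whether acc < m - 8 ∧ m ≤ 11 ∧ 2*acc + (1/3)*w ≤ 11 ∧ w ≤ -1 implies it.
Countermodel: at the initial state acc = 0, m = 9, w = -1, the precondition holds but the weakest precondition fails.
Answer: invalid


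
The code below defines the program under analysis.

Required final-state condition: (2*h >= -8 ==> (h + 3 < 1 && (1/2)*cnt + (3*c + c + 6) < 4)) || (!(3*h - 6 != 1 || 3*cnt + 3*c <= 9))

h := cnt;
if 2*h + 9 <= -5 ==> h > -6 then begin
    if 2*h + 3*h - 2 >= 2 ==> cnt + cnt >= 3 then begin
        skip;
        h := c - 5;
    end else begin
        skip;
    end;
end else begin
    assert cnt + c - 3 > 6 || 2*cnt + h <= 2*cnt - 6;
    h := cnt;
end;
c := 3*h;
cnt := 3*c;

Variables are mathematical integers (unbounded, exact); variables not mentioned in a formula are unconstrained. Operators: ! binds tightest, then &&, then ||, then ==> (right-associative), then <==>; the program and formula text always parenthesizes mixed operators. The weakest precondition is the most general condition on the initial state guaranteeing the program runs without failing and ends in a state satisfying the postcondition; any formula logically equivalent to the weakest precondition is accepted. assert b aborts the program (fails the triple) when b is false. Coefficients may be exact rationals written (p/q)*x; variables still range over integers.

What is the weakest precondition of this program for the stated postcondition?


Working backward. After the program, the postcondition (2*h >= -8 ==> (h + 3 < 1 && (1/2)*cnt + (3*c + c + 6) < 4)) || (!(3*h - 6 != 1 || 3*cnt + 3*c <= 9)) must hold; in canonical form it is (2*h >= -8 ==> (h < -2 && 4*c + (1/2)*cnt < -2)) || (!(3*h != 7 || 3*c + 3*cnt <= 9)).
Before cnt := 3*c: (2*h >= -8 ==> (h < -2 && (11/2)*c < -2)) || (!(3*h != 7 || 12*c <= 9))
Before c := 3*h: (2*h >= -8 ==> (h < -2 && (33/2)*h < -2)) || (!(3*h != 7 || 36*h <= 9))
Then branch requires ((5*h >= 4 ==> 2*cnt >= 3) ==> ((2*c >= 2 ==> (c < 3 && (33/2)*c < 161/2)) || (!(3*c != 22 || 36*c <= 189)))) && ((!(5*h >= 4 ==> 2*cnt >= 3)) ==> ((2*h >= -8 ==> (h < -2 && (33/2)*h < -2)) || (!(3*h != 7 || 36*h <= 9)))); else branch requires (c + cnt > 9 || h <= -6) && ((2*cnt >= -8 ==> (cnt < -2 && (33/2)*cnt < -2)) || (!(3*cnt != 7 || 36*cnt <= 9))).
Before the if: ((2*h <= -14 ==> h > -6) ==> (((5*h >= 4 ==> 2*cnt >= 3) ==> ((2*c >= 2 ==> (c < 3 && (33/2)*c < 161/2)) || (!(3*c != 22 || 36*c <= 189)))) && ((!(5*h >= 4 ==> 2*cnt >= 3)) ==> ((2*h >= -8 ==> (h < -2 && (33/2)*h < -2)) || (!(3*h != 7 || 36*h <= 9)))))) && ((!(2*h <= -14 ==> h > -6)) ==> ((c + cnt > 9 || h <= -6) && ((2*cnt >= -8 ==> (cnt < -2 && (33/2)*cnt < -2)) || (!(3*cnt != 7 || 36*cnt <= 9)))))
Before h := cnt: ((2*cnt <= -14 ==> cnt > -6) ==> (((5*cnt >= 4 ==> 2*cnt >= 3) ==> ((2*c >= 2 ==> (c < 3 && (33/2)*c < 161/2)) || (!(3*c != 22 || 36*c <= 189)))) && ((!(5*cnt >= 4 ==> 2*cnt >= 3)) ==> ((2*cnt >= -8 ==> (cnt < -2 && (33/2)*cnt < -2)) || (!(3*cnt != 7 || 36*cnt <= 9)))))) && ((!(2*cnt <= -14 ==> cnt > -6)) ==> ((c + cnt > 9 || cnt <= -6) && ((2*cnt >= -8 ==> (cnt < -2 && (33/2)*cnt < -2)) || (!(3*cnt != 7 || 36*cnt <= 9)))))
Answer: WP = ((2*cnt <= -14 ==> cnt > -6) ==> (((5*cnt >= 4 ==> 2*cnt >= 3) ==> ((2*c >= 2 ==> (c < 3 && (33/2)*c < 161/2)) || (!(3*c != 22 || 36*c <= 189)))) && ((!(5*cnt >= 4 ==> 2*cnt >= 3)) ==> ((2*cnt >= -8 ==> (cnt < -2 && (33/2)*cnt < -2)) || (!(3*cnt != 7 || 36*cnt <= 9)))))) && ((!(2*cnt <= -14 ==> cnt > -6)) ==> ((c + cnt > 9 || cnt <= -6) && ((2*cnt >= -8 ==> (cnt < -2 && (33/2)*cnt < -2)) || (!(3*cnt != 7 || 36*cnt <= 9)))))


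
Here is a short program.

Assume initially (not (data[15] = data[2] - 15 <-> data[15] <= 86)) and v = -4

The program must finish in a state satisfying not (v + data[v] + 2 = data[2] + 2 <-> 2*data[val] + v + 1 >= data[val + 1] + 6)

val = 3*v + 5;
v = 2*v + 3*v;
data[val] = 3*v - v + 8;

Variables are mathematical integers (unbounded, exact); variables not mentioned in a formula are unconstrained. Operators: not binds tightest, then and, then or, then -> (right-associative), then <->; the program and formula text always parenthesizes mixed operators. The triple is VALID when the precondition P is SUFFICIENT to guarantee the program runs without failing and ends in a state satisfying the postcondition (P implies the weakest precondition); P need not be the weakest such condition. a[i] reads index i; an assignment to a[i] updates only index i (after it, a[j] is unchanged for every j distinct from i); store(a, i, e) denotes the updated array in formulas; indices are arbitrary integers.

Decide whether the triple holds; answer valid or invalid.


Working backward. After the program, the postcondition not (v + data[v] + 2 = data[2] + 2 <-> 2*data[val] + v + 1 >= data[val + 1] + 6) must hold; in canonical form it is not (data[v] + v = data[2] <-> 2*data[val] + v >= data[val + 1] + 5).
Before data[val] := 3*v - v + 8: not (store(data, val, 2*v + 8)[v] + v = store(data, val, 2*v + 8)[2] <-> 2*store(data, val, 2*v + 8)[val] + v >= store(data, val, 2*v + 8)[val + 1] + 5)
Before v := 2*v + 3*v: not (store(data, val, 10*v + 8)[5*v] + 5*v = store(data, val, 10*v + 8)[2] <-> 2*store(data, val, 10*v + 8)[val] + 5*v >= store(data, val, 10*v + 8)[val + 1] + 5)
Before val := 3*v + 5: not (store(data, 3*v + 5, 10*v + 8)[5*v] + 5*v = store(data, 3*v + 5, 10*v + 8)[2] <-> 2*store(data, 3*v + 5, 10*v + 8)[3*v + 5] + 5*v >= store(data, 3*v + 5, 10*v + 8)[3*v + 6] + 5)
The weakest precondition is not (store(data, 3*v + 5, 10*v + 8)[5*v] + 5*v = store(data, 3*v + 5, 10*v + 8)[2] <-> 2*store(data, 3*v + 5, 10*v + 8)[3*v + 5] + 5*v >= store(data, 3*v + 5, 10*v + 8)[3*v + 6] + 5).
Check whether (not (data[15] = data[2] - 15 <-> data[15] <= 86)) and v = -4 implies it.
Countermodel: at the initial state data = {[-20] = 0, [-7] = 87, [-6] = 15521, [2] = 102, [15] = 87, elsewhere 87}, v = -4, the precondition holds but the weakest precondition fails.
Answer: invalid


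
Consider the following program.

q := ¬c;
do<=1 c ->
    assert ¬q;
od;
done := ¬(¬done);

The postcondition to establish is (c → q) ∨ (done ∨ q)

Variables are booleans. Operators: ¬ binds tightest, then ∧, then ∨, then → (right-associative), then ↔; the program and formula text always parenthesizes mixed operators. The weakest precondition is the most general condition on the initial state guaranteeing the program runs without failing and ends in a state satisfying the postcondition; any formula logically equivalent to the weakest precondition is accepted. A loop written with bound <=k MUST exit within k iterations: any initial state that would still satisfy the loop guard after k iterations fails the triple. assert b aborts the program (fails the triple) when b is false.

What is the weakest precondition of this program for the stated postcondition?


Working backward. After the program, the postcondition (c → q) ∨ (done ∨ q) must hold; in canonical form it is (c → q) ∨ done ∨ q.
Before done := ¬(¬done): (c → q) ∨ done ∨ q
Before the loop (bound <=1), unroll the exhaustion recursion (WP_0 = exit-now case; WP_j = one more guarded iteration, up to j = 1):
  WP_0: (¬c) ∧ ((c → q) ∨ done ∨ q)
  WP_1: (c → ((¬q) ∧ (¬c) ∧ ((c → q) ∨ done ∨ q))) ∧ ((¬c) → ((c → q) ∨ done ∨ q))
So before the loop: (c → ((¬q) ∧ (¬c) ∧ ((c → q) ∨ done ∨ q))) ∧ ((¬c) → ((c → q) ∨ done ∨ q))
Before q := ¬c: (¬c) ∧ ((¬c) → ((c → (¬c)) ∨ done ∨ (¬c)))
Answer: WP = (¬c) ∧ ((¬c) → ((c → (¬c)) ∨ done ∨ (¬c)))


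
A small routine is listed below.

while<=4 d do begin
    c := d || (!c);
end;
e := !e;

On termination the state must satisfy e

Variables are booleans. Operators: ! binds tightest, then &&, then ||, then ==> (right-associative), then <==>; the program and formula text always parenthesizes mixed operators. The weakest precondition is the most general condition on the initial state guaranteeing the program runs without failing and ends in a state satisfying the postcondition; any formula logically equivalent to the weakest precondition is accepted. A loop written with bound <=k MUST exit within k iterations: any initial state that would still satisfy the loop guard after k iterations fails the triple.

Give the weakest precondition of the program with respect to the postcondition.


Working backward. After the program, e must hold.
Before e := !e: !e
Before the loop (bound <=4), unroll the exhaustion recursion (WP_0 = exit-now case; WP_j = one more guarded iteration, up to j = 4):
  WP_0: (!d) && (!e)
  WP_1: (d ==> ((!d) && (!e))) && ((!d) ==> (!e))
  WP_2: (d ==> ((d ==> ((!d) && (!e))) && ((!d) ==> (!e)))) && ((!d) ==> (!e))
  WP_3: (d ==> ((d ==> ((d ==> ((!d) && (!e))) && ((!d) ==> (!e)))) && ((!d) ==> (!e)))) && ((!d) ==> (!e))
  WP_4: (d ==> ((d ==> ((d ==> ((d ==> ((!d) && (!e))) && ((!d) ==> (!e)))) && ((!d) ==> (!e)))) && ((!d) ==> (!e)))) && ((!d) ==> (!e))
So before the loop: (d ==> ((d ==> ((d ==> ((d ==> ((!d) && (!e))) && ((!d) ==> (!e)))) && ((!d) ==> (!e)))) && ((!d) ==> (!e)))) && ((!d) ==> (!e))
Answer: WP = (d ==> ((d ==> ((d ==> ((d ==> ((!d) && (!e))) && ((!d) ==> (!e)))) && ((!d) ==> (!e)))) && ((!d) ==> (!e)))) && ((!d) ==> (!e))


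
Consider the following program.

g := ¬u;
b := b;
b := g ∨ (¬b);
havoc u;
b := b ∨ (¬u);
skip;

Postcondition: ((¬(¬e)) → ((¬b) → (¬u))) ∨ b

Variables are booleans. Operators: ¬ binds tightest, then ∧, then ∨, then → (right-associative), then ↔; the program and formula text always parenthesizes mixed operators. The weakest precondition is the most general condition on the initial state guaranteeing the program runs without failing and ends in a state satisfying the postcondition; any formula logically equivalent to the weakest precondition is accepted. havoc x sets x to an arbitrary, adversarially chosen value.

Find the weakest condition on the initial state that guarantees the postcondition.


Working backward. After the program, the postcondition ((¬(¬e)) → ((¬b) → (¬u))) ∨ b must hold; in canonical form it is (e → ((¬b) → (¬u))) ∨ b.
Before skip: (e → ((¬b) → (¬u))) ∨ b
Before b := b ∨ (¬u): (e → ((¬(b ∨ (¬u))) → (¬u))) ∨ b ∨ (¬u)
Before havoc u: (e → b) ∨ b
Before b := g ∨ (¬b): (e → (g ∨ (¬b))) ∨ g ∨ (¬b)
Before b := b: (e → (g ∨ (¬b))) ∨ g ∨ (¬b)
Before g := ¬u: (e → ((¬u) ∨ (¬b))) ∨ (¬u) ∨ (¬b)
Answer: WP = (e → ((¬u) ∨ (¬b))) ∨ (¬u) ∨ (¬b)


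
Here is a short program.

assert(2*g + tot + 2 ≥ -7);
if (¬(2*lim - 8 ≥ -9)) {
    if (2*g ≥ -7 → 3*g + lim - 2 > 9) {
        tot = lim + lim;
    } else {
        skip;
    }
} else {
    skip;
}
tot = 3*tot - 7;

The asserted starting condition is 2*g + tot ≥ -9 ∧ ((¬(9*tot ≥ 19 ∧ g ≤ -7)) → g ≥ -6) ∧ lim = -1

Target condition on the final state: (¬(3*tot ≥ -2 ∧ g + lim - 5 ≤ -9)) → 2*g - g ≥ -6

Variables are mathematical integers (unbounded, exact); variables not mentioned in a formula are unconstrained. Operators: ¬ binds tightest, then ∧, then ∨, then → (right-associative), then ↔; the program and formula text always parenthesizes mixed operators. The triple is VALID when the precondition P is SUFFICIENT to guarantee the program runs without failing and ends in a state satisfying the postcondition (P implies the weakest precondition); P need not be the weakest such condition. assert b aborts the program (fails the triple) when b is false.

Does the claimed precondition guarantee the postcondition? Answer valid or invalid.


Working backward. After the program, the postcondition (¬(3*tot ≥ -2 ∧ g + lim - 5 ≤ -9)) → 2*g - g ≥ -6 must hold; in canonical form it is (¬(3*tot ≥ -2 ∧ g + lim ≤ -4)) → g ≥ -6.
Before tot := 3*tot - 7: (¬(9*tot ≥ 19 ∧ g + lim ≤ -4)) → g ≥ -6
Then branch requires ((2*g ≥ -7 → 3*g + lim > 11) → ((¬(18*lim ≥ 19 ∧ g + lim ≤ -4)) → g ≥ -6)) ∧ ((¬(2*g ≥ -7 → 3*g + lim > 11)) → ((¬(9*tot ≥ 19 ∧ g + lim ≤ -4)) → g ≥ -6)); else branch requires (¬(9*tot ≥ 19 ∧ g + lim ≤ -4)) → g ≥ -6.
Before the if: ((¬(2*lim ≥ -1)) → (((2*g ≥ -7 → 3*g + lim > 11) → ((¬(18*lim ≥ 19 ∧ g + lim ≤ -4)) → g ≥ -6)) ∧ ((¬(2*g ≥ -7 → 3*g + lim > 11)) → ((¬(9*tot ≥ 19 ∧ g + lim ≤ -4)) → g ≥ -6)))) ∧ (2*lim ≥ -1 → ((¬(9*tot ≥ 19 ∧ g + lim ≤ -4)) → g ≥ -6))
Before assert 2*g + tot + 2 ≥ -7: 2*g + tot ≥ -9 ∧ ((¬(2*lim ≥ -1)) → (((2*g ≥ -7 → 3*g + lim > 11) → ((¬(18*lim ≥ 19 ∧ g + lim ≤ -4)) → g ≥ -6)) ∧ ((¬(2*g ≥ -7 → 3*g + lim > 11)) → ((¬(9*tot ≥ 19 ∧ g + lim ≤ -4)) → g ≥ -6)))) ∧ (2*lim ≥ -1 → ((¬(9*tot ≥ 19 ∧ g + lim ≤ -4)) → g ≥ -6))
The weakest precondition is 2*g + tot ≥ -9 ∧ ((¬(2*lim ≥ -1)) → (((2*g ≥ -7 → 3*g + lim > 11) → ((¬(18*lim ≥ 19 ∧ g + lim ≤ -4)) → g ≥ -6)) ∧ ((¬(2*g ≥ -7 → 3*g + lim > 11)) → ((¬(9*tot ≥ 19 ∧ g + lim ≤ -4)) → g ≥ -6)))) ∧ (2*lim ≥ -1 → ((¬(9*tot ≥ 19 ∧ g + lim ≤ -4)) → g ≥ -6)).
Check whether 2*g + tot ≥ -9 ∧ ((¬(9*tot ≥ 19 ∧ g ≤ -7)) → g ≥ -6) ∧ lim = -1 implies it.
Countermodel: at the initial state g = -7, lim = -1, tot = 5, the precondition holds but the weakest precondition fails.
Answer: invalid


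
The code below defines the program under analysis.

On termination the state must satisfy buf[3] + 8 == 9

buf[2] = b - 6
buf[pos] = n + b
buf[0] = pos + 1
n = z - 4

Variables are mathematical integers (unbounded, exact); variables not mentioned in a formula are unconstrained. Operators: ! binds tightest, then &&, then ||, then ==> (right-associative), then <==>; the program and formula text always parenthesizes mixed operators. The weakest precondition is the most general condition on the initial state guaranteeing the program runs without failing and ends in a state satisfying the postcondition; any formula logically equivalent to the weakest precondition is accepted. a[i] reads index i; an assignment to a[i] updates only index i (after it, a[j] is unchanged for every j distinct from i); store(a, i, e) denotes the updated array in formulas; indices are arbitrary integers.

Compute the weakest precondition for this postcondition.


Working backward. After the program, the postcondition buf[3] + 8 == 9 must hold; in canonical form it is buf[3] == 1.
Before n := z - 4: buf[3] == 1
Before buf[0] := pos + 1: buf[3] == 1
Before buf[pos] := n + b: store(buf, pos, b + n)[3] == 1
Before buf[2] := b - 6: store(store(buf, 2, b - 6), pos, b + n)[3] == 1
Answer: WP = store(store(buf, 2, b - 6), pos, b + n)[3] == 1


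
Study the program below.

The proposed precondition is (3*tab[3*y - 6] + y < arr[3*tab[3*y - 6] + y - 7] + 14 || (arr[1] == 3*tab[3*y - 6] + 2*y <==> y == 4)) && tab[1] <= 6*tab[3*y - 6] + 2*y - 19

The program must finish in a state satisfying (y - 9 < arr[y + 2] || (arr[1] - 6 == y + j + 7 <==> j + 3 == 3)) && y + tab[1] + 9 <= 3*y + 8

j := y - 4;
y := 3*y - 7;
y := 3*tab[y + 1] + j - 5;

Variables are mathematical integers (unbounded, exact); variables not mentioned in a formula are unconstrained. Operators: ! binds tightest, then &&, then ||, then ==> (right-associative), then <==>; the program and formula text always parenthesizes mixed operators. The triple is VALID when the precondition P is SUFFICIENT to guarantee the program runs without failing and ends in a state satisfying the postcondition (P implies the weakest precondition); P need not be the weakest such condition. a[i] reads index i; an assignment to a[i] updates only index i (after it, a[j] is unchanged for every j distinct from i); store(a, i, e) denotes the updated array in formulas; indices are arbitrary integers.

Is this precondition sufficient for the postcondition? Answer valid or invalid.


Working backward. After the program, the postcondition (y - 9 < arr[y + 2] || (arr[1] - 6 == y + j + 7 <==> j + 3 == 3)) && y + tab[1] + 9 <= 3*y + 8 must hold; in canonical form it is (y < arr[y + 2] + 9 || (arr[1] == j + y + 13 <==> j == 0)) && tab[1] <= 2*y - 1.
Before y := 3*tab[y + 1] + j - 5: (3*tab[y + 1] + j < arr[3*tab[y + 1] + j - 3] + 14 || (arr[1] == 3*tab[y + 1] + 2*j + 8 <==> j == 0)) && tab[1] <= 6*tab[y + 1] + 2*j - 11
Before y := 3*y - 7: (3*tab[3*y - 6] + j < arr[3*tab[3*y - 6] + j - 3] + 14 || (arr[1] == 3*tab[3*y - 6] + 2*j + 8 <==> j == 0)) && tab[1] <= 6*tab[3*y - 6] + 2*j - 11
Before j := y - 4: (3*tab[3*y - 6] + y < arr[3*tab[3*y - 6] + y - 7] + 18 || (arr[1] == 3*tab[3*y - 6] + 2*y <==> y == 4)) && tab[1] <= 6*tab[3*y - 6] + 2*y - 19
The weakest precondition is (3*tab[3*y - 6] + y < arr[3*tab[3*y - 6] + y - 7] + 18 || (arr[1] == 3*tab[3*y - 6] + 2*y <==> y == 4)) && tab[1] <= 6*tab[3*y - 6] + 2*y - 19.
Check whether (3*tab[3*y - 6] + y < arr[3*tab[3*y - 6] + y - 7] + 14 || (arr[1] == 3*tab[3*y - 6] + 2*y <==> y == 4)) && tab[1] <= 6*tab[3*y - 6] + 2*y - 19 implies it.
Every state satisfying the precondition satisfies the weakest precondition: the implication holds.
Answer: valid


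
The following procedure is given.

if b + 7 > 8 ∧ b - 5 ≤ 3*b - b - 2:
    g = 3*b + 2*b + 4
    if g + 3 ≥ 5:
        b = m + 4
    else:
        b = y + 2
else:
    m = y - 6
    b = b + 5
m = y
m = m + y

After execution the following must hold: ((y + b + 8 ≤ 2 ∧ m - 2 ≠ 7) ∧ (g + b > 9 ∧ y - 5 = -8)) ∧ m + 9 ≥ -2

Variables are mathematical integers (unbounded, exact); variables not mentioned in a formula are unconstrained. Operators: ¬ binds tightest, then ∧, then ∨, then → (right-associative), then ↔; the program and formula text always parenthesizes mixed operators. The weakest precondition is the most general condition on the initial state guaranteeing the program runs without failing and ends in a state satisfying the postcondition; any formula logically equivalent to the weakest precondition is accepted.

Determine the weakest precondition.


Working backward. After the program, the postcondition ((y + b + 8 ≤ 2 ∧ m - 2 ≠ 7) ∧ (g + b > 9 ∧ y - 5 = -8)) ∧ m + 9 ≥ -2 must hold; in canonical form it is b + y ≤ -6 ∧ m ≠ 9 ∧ b + g > 9 ∧ y = -3 ∧ m ≥ -11.
Before m := m + y: b + y ≤ -6 ∧ m + y ≠ 9 ∧ b + g > 9 ∧ y = -3 ∧ m + y ≥ -11
Before m := y: b + y ≤ -6 ∧ 2*y ≠ 9 ∧ b + g > 9 ∧ y = -3 ∧ 2*y ≥ -11
Then branch requires (5*b ≥ -2 → (m + y ≤ -10 ∧ 2*y ≠ 9 ∧ 5*b + m > 1 ∧ y = -3 ∧ 2*y ≥ -11)) ∧ ((¬(5*b ≥ -2)) → (2*y ≤ -8 ∧ 2*y ≠ 9 ∧ 5*b + y > 3 ∧ y = -3 ∧ 2*y ≥ -11)); else branch requires b + y ≤ -11 ∧ 2*y ≠ 9 ∧ b + g > 4 ∧ y = -3 ∧ 2*y ≥ -11.
Before the if: ((b > 1 ∧ b ≥ -3) → ((5*b ≥ -2 → (m + y ≤ -10 ∧ 2*y ≠ 9 ∧ 5*b + m > 1 ∧ y = -3 ∧ 2*y ≥ -11)) ∧ ((¬(5*b ≥ -2)) → (2*y ≤ -8 ∧ 2*y ≠ 9 ∧ 5*b + y > 3 ∧ y = -3 ∧ 2*y ≥ -11)))) ∧ ((¬(b > 1 ∧ b ≥ -3)) → (b + y ≤ -11 ∧ 2*y ≠ 9 ∧ b + g > 4 ∧ y = -3 ∧ 2*y ≥ -11))
Answer: WP = ((b > 1 ∧ b ≥ -3) → ((5*b ≥ -2 → (m + y ≤ -10 ∧ 2*y ≠ 9 ∧ 5*b + m > 1 ∧ y = -3 ∧ 2*y ≥ -11)) ∧ ((¬(5*b ≥ -2)) → (2*y ≤ -8 ∧ 2*y ≠ 9 ∧ 5*b + y > 3 ∧ y = -3 ∧ 2*y ≥ -11)))) ∧ ((¬(b > 1 ∧ b ≥ -3)) → (b + y ≤ -11 ∧ 2*y ≠ 9 ∧ b + g > 4 ∧ y = -3 ∧ 2*y ≥ -11))


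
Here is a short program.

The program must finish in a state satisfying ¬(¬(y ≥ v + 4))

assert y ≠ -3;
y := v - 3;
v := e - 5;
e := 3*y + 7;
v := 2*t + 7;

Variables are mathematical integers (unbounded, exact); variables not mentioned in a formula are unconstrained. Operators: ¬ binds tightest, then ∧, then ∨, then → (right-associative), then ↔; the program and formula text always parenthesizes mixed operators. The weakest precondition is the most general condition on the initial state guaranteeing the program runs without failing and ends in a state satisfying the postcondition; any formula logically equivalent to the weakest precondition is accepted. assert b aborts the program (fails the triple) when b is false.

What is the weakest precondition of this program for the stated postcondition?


Working backward. After the program, the postcondition ¬(¬(y ≥ v + 4)) must hold; in canonical form it is y ≥ v + 4.
Before v := 2*t + 7: y ≥ 2*t + 11
Before e := 3*y + 7: y ≥ 2*t + 11
Before v := e - 5: y ≥ 2*t + 11
Before y := v - 3: v ≥ 2*t + 14
Before assert y ≠ -3: y ≠ -3 ∧ v ≥ 2*t + 14
Answer: WP = y ≠ -3 ∧ v ≥ 2*t + 14


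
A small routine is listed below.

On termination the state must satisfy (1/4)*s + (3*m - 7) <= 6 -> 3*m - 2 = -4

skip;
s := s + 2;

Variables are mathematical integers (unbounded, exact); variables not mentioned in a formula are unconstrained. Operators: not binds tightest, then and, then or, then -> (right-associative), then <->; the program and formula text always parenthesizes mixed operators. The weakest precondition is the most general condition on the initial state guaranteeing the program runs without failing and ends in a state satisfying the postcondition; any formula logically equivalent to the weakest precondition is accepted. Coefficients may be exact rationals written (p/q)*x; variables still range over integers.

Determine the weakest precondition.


Working backward. After the program, the postcondition (1/4)*s + (3*m - 7) <= 6 -> 3*m - 2 = -4 must hold; in canonical form it is 3*m + (1/4)*s <= 13 -> 3*m = -2.
Before s := s + 2: 3*m + (1/4)*s <= 25/2 -> 3*m = -2
Before skip: 3*m + (1/4)*s <= 25/2 -> 3*m = -2
Answer: WP = 3*m + (1/4)*s <= 25/2 -> 3*m = -2
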